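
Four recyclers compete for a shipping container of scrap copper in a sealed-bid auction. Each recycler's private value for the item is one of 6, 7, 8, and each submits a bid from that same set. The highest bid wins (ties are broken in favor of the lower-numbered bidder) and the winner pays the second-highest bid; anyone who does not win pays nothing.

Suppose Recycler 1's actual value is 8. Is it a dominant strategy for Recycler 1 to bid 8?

Yes

Check each profile of the others' bids and compare truth against every alternative bid.
Others bid (6, 6, 6): truth gives 2, best alternative gives 2.
Others bid (6, 6, 7): truth gives 1, best alternative gives 1.
Others bid (6, 7, 6): truth gives 1, best alternative gives 1.
Others bid (6, 7, 7): truth gives 1, best alternative gives 1.
Others bid (7, 6, 6): truth gives 1, best alternative gives 1.
Others bid (7, 6, 7): truth gives 1, best alternative gives 1.
(Remaining 21 profiles checked similarly; truth is weakly best in each.)
In every case the truthful bid is at least as good as any alternative, so it is a dominant strategy.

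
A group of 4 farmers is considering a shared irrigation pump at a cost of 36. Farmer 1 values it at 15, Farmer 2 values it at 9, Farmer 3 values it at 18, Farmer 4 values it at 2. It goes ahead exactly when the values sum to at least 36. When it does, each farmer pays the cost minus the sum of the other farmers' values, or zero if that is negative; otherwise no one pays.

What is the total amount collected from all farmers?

18

Total value 44 ≥ cost 36, so it is built.
Farmer 1: others sum to 29; max(0, 36 - 29) = 7.
Farmer 2: others sum to 35; max(0, 36 - 35) = 1.
Farmer 3: others sum to 26; max(0, 36 - 26) = 10.
Farmer 4: others sum to 42; max(0, 36 - 42) = 0.
Total collected = 7 + 1 + 10 + 0 = 18.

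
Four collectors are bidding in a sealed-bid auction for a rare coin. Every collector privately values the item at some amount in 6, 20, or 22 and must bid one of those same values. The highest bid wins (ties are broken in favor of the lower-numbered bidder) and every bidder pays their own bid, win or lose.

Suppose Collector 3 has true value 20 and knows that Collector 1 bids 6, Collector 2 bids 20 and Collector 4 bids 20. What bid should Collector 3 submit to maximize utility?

Bid 6: loses but pays 6, utility -6.
Bid 20: loses but pays 20, utility -20.
Bid 22: wins, pays 22, utility 20 - 22 = -2.
The best choice is 22 with utility -2.

22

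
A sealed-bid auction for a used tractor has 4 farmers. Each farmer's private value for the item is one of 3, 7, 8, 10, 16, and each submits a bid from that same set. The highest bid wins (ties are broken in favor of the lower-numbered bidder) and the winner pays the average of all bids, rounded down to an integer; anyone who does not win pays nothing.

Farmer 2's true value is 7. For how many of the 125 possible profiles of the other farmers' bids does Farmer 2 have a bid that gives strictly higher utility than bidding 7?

Others bid (3, 3, 8): truth gives 0; bid 8 gives 2 > 0. Violating.
Others bid (3, 3, 10): truth gives 0; bid 10 gives 1 > 0. Violating.
Others bid (3, 7, 8): truth gives 0; bid 8 gives 1 > 0. Violating.
Others bid (3, 8, 3): truth gives 0; bid 8 gives 2 > 0. Violating.
Others bid (3, 3, 3): truth gives 3; no alternative beats it.
Others bid (3, 3, 7): truth gives 2; no alternative beats it.
(Checking all 125 profiles: 13 have a profitable deviation, 112 do not.)

13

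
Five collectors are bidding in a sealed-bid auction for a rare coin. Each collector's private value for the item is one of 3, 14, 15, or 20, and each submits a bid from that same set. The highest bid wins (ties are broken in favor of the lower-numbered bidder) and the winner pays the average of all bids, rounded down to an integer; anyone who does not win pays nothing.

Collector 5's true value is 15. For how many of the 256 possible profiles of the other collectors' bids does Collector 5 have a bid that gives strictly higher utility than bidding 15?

50

Others bid (3, 3, 3, 15): truth gives 0; bid 20 gives 7 > 0. Violating.
Others bid (3, 3, 14, 15): truth gives 0; bid 20 gives 4 > 0. Violating.
Others bid (3, 3, 15, 3): truth gives 0; bid 20 gives 7 > 0. Violating.
Others bid (3, 3, 15, 14): truth gives 0; bid 20 gives 4 > 0. Violating.
Others bid (3, 3, 3, 3): truth gives 10; no alternative beats it.
Others bid (3, 3, 3, 14): truth gives 8; no alternative beats it.
(Checking all 256 profiles: 50 have a profitable deviation, 206 do not.)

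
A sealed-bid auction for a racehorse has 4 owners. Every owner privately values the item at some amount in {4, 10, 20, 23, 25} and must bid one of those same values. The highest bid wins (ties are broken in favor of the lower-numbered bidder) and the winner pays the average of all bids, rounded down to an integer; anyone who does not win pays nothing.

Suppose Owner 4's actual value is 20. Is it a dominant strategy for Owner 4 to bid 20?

No

Consider the case where Owner 1 bids 4, Owner 2 bids 4 and Owner 3 bids 4.
Truthful bid 20: wins, pays 8, utility 20 - 8 = 12.
Bid 10 instead: wins, pays 5, utility 20 - 5 = 15.
Since 15 > 12, bidding 10 is strictly better here, so truthful bidding is not dominant.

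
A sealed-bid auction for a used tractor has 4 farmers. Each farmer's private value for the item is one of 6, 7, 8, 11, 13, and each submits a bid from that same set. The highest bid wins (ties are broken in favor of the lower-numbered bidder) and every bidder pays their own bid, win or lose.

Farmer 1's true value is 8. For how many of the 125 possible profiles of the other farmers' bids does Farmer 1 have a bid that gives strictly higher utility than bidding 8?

Others bid (6, 6, 6): truth gives 0; bid 6 gives 2 > 0. Violating.
Others bid (6, 6, 7): truth gives 0; bid 7 gives 1 > 0. Violating.
Others bid (6, 6, 11): truth gives -8; bid 11 gives -3 > -8. Violating.
Others bid (6, 6, 13): truth gives -8; bid 13 gives -5 > -8. Violating.
Others bid (6, 6, 8): truth gives 0; no alternative beats it.
Others bid (6, 7, 8): truth gives 0; no alternative beats it.
(Checking all 125 profiles: 106 have a profitable deviation, 19 do not.)

106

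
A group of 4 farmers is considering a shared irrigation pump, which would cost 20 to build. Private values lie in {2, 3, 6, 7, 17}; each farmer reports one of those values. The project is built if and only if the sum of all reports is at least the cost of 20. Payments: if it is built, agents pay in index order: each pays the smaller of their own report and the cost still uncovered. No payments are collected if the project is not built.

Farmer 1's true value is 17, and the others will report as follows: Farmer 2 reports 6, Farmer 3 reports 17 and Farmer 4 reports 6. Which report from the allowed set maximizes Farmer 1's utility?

Report 2: project built, pays 2, utility 17 - 2 = 15.
Report 3: project built, pays 3, utility 17 - 3 = 14.
Report 6: project built, pays 6, utility 17 - 6 = 11.
Report 7: project built, pays 7, utility 17 - 7 = 10.
Report 17: project built, pays 17, utility 17 - 17 = 0.
The best choice is 2 with utility 15.

2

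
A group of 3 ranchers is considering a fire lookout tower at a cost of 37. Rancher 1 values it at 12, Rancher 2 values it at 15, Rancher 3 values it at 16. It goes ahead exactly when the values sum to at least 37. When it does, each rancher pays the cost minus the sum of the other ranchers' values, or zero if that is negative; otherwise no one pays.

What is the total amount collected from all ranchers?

Total value 43 ≥ cost 37, so it is built.
Rancher 1: others sum to 31; max(0, 37 - 31) = 6.
Rancher 2: others sum to 28; max(0, 37 - 28) = 9.
Rancher 3: others sum to 27; max(0, 37 - 27) = 10.
Total collected = 6 + 9 + 10 = 25.

25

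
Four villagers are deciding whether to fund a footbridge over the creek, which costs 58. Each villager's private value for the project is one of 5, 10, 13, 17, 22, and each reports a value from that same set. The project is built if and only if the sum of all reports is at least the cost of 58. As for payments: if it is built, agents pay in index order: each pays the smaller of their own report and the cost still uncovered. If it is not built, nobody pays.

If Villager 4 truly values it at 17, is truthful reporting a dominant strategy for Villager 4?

Yes

Check each profile of the others' reports and compare truth against every alternative report.
Others report (17, 22, 22): truth gives 17, best alternative gives 17.
Others report (22, 17, 22): truth gives 17, best alternative gives 17.
Others report (22, 22, 17): truth gives 17, best alternative gives 17.
Others report (22, 22, 22): truth gives 17, best alternative gives 17.
Others report (13, 22, 22): truth gives 16, best alternative gives 16.
Others report (22, 13, 22): truth gives 16, best alternative gives 16.
(Remaining 119 profiles checked similarly; truth is weakly best in each.)
In every case the truthful report is at least as good as any alternative, so it is a dominant strategy.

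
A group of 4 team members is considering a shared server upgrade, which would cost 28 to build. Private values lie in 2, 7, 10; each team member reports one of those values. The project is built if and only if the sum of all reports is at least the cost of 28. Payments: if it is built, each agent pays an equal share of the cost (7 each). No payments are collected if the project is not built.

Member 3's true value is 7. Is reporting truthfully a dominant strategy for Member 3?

Yes

Check each profile of the others' reports and compare truth against every alternative report.
Others report (2, 2, 2): truth gives 0, best alternative gives 0.
Others report (2, 2, 7): truth gives 0, best alternative gives 0.
Others report (2, 2, 10): truth gives 0, best alternative gives 0.
Others report (2, 7, 2): truth gives 0, best alternative gives 0.
Others report (2, 7, 7): truth gives 0, best alternative gives 0.
Others report (2, 7, 10): truth gives 0, best alternative gives 0.
(Remaining 21 profiles checked similarly; truth is weakly best in each.)
In every case the truthful report is at least as good as any alternative, so it is a dominant strategy.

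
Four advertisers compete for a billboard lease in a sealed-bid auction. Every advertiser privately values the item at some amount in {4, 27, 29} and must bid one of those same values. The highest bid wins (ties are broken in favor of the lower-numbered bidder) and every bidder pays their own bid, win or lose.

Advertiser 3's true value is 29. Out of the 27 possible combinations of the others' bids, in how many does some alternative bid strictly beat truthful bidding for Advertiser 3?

Others bid (4, 4, 4): truth gives 0; bid 27 gives 2 > 0. Violating.
Others bid (4, 4, 27): truth gives 0; bid 27 gives 2 > 0. Violating.
Others bid (4, 29, 4): truth gives -29; bid 4 gives -4 > -29. Violating.
Others bid (4, 29, 27): truth gives -29; bid 4 gives -4 > -29. Violating.
Others bid (4, 4, 29): truth gives 0; no alternative beats it.
Others bid (4, 27, 4): truth gives 0; no alternative beats it.
(Checking all 27 profiles: 17 have a profitable deviation, 10 do not.)

17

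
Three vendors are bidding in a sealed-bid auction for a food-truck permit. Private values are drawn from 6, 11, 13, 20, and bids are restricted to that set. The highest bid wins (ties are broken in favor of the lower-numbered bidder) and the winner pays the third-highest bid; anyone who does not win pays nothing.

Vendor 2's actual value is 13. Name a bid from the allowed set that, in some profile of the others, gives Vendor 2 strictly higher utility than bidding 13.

20

Suppose Vendor 1 bids 6 and Vendor 3 bids 20.
Bid 13: loses, pays 0, utility 0.
Bid 20: wins, pays 6, utility 13 - 6 = 7.
So bidding 20 beats truth here (7 > 0).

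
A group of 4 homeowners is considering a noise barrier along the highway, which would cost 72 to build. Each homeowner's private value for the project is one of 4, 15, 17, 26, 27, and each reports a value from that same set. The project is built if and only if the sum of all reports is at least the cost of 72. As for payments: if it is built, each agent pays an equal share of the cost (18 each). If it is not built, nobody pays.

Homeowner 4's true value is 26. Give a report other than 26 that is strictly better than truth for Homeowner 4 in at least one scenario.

27

Suppose Homeowner 1 reports 4, Homeowner 2 reports 15 and Homeowner 3 reports 26.
Report 26: project not built, utility 0.
Report 27: project built, pays 18, utility 26 - 18 = 8.
So reporting 27 beats truth here (8 > 0).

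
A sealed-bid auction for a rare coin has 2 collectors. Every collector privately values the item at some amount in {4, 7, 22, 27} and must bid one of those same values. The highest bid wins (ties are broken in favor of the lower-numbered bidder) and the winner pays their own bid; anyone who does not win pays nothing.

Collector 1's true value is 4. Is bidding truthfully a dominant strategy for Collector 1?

Check each profile of the others' bids and compare truth against every alternative bid.
Others bid (4): truth gives 0, best alternative gives -3.
Others bid (7): truth gives 0, best alternative gives -3.
Others bid (22): truth gives 0, best alternative gives 0.
Others bid (27): truth gives 0, best alternative gives 0.
In every case the truthful bid is at least as good as any alternative, so it is a dominant strategy.

Yes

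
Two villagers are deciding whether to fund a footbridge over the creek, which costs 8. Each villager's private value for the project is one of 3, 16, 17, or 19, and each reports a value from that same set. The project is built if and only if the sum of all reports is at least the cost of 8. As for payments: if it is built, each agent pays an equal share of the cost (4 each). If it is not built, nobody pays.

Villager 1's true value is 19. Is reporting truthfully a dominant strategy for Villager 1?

Yes

Check each profile of the others' reports and compare truth against every alternative report.
Others report (3): truth gives 15, best alternative gives 15.
Others report (16): truth gives 15, best alternative gives 15.
Others report (17): truth gives 15, best alternative gives 15.
Others report (19): truth gives 15, best alternative gives 15.
In every case the truthful report is at least as good as any alternative, so it is a dominant strategy.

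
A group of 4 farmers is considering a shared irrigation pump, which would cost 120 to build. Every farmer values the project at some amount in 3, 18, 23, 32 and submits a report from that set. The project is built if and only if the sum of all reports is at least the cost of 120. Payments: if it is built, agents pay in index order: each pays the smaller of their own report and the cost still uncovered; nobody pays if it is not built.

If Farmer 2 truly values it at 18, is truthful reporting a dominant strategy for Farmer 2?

Check each profile of the others' reports and compare truth against every alternative report.
Others report (3, 3, 3): truth gives 0, best alternative gives 0.
Others report (3, 3, 18): truth gives 0, best alternative gives 0.
Others report (3, 3, 23): truth gives 0, best alternative gives 0.
Others report (3, 3, 32): truth gives 0, best alternative gives 0.
Others report (3, 18, 3): truth gives 0, best alternative gives 0.
Others report (3, 18, 18): truth gives 0, best alternative gives 0.
(Remaining 58 profiles checked similarly; truth is weakly best in each.)
In every case the truthful report is at least as good as any alternative, so it is a dominant strategy.

Yes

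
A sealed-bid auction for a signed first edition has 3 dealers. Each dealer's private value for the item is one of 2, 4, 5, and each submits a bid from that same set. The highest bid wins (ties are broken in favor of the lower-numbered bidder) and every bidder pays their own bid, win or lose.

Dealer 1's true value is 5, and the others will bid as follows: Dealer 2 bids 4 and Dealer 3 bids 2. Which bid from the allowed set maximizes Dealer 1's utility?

4

Bid 2: loses but pays 2, utility -2.
Bid 4: wins, pays 4, utility 5 - 4 = 1.
Bid 5: wins, pays 5, utility 5 - 5 = 0.
The best choice is 4 with utility 1.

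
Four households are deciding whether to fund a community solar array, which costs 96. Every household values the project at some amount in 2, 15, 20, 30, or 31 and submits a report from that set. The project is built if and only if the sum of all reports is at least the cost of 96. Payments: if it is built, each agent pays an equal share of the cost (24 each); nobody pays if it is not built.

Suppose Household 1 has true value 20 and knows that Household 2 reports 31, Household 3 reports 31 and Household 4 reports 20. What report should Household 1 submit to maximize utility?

Report 2: project not built, utility 0.
Report 15: project built, pays 24, utility 20 - 24 = -4.
Report 20: project built, pays 24, utility 20 - 24 = -4.
Report 30: project built, pays 24, utility 20 - 24 = -4.
Report 31: project built, pays 24, utility 20 - 24 = -4.
The best choice is 2 with utility 0.

2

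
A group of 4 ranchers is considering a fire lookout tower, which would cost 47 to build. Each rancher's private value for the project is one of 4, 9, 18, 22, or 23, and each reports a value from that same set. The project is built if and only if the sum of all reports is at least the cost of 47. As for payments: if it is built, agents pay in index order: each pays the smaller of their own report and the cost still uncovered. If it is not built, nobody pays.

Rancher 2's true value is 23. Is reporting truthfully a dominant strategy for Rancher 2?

Consider the case where Rancher 1 reports 4, Rancher 3 reports 4 and Rancher 4 reports 18.
Truthful report 23: project built, pays 23, utility 23 - 23 = 0.
Report 22 instead: project built, pays 22, utility 23 - 22 = 1.
Since 1 > 0, reporting 22 is strictly better here, so truthful reporting is not dominant.

No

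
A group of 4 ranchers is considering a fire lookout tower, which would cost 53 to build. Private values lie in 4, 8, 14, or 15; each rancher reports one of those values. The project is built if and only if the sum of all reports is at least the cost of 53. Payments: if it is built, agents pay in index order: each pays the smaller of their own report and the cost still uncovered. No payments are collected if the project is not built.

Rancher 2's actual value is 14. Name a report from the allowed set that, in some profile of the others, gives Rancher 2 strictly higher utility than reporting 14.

8

Suppose Rancher 1 reports 15, Rancher 3 reports 15 and Rancher 4 reports 15.
Report 14: project built, pays 14, utility 14 - 14 = 0.
Report 8: project built, pays 8, utility 14 - 8 = 6.
So reporting 8 beats truth here (6 > 0).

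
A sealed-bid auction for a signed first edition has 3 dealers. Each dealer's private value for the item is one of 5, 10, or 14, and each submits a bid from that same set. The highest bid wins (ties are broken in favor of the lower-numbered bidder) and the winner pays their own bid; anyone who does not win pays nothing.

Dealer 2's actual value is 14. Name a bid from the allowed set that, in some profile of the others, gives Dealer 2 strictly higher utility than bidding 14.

Suppose Dealer 1 bids 5 and Dealer 3 bids 5.
Bid 14: wins, pays 14, utility 14 - 14 = 0.
Bid 10: wins, pays 10, utility 14 - 10 = 4.
So bidding 10 beats truth here (4 > 0).

10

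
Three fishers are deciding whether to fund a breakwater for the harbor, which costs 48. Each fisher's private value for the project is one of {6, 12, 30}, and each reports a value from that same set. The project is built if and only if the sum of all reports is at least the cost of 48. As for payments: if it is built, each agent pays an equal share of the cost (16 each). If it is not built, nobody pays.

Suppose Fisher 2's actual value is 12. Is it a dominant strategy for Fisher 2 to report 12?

Consider the case where Fisher 1 reports 6 and Fisher 3 reports 30.
Truthful report 12: project built, pays 16, utility 12 - 16 = -4.
Report 6 instead: project not built, utility 0.
Since 0 > -4, reporting 6 is strictly better here, so truthful reporting is not dominant.

No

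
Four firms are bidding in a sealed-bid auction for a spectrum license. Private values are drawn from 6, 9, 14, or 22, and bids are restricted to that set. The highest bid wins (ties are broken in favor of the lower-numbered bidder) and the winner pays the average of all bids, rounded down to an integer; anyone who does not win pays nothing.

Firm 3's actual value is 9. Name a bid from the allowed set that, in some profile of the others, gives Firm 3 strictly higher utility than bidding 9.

Suppose Firm 1 bids 6, Firm 2 bids 9 and Firm 4 bids 6.
Bid 9: loses, pays 0, utility 0.
Bid 14: wins, pays 8, utility 9 - 8 = 1.
So bidding 14 beats truth here (1 > 0).

14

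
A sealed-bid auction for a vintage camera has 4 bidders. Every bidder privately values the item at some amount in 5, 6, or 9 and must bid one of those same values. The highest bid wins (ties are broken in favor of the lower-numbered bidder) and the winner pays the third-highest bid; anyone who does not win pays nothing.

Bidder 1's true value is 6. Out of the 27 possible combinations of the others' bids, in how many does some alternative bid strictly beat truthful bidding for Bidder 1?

3

Others bid (5, 5, 9): truth gives 0; bid 9 gives 1 > 0. Violating.
Others bid (5, 9, 5): truth gives 0; bid 9 gives 1 > 0. Violating.
Others bid (9, 5, 5): truth gives 0; bid 9 gives 1 > 0. Violating.
Others bid (5, 5, 5): truth gives 1; no alternative beats it.
Others bid (5, 5, 6): truth gives 1; no alternative beats it.
(Checking all 27 profiles: 3 have a profitable deviation, 24 do not.)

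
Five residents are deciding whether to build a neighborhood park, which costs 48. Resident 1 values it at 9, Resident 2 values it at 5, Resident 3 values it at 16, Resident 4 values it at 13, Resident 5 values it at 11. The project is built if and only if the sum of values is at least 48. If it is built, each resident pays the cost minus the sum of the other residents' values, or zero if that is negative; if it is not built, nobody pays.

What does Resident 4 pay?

Total value 54 ≥ cost 48, so the project is built.
The other residents' values sum to 41.
Cost minus that sum is 48 - 41 = 7.

7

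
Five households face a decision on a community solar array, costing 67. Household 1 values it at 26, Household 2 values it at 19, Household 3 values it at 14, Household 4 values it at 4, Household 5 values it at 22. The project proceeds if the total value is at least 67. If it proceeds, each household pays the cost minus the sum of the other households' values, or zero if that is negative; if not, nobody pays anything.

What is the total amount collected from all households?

13

Total value 85 ≥ cost 67, so it is built.
Household 1: others sum to 59; max(0, 67 - 59) = 8.
Household 2: others sum to 66; max(0, 67 - 66) = 1.
Household 3: others sum to 71; max(0, 67 - 71) = 0.
Household 4: others sum to 81; max(0, 67 - 81) = 0.
Household 5: others sum to 63; max(0, 67 - 63) = 4.
Total collected = 8 + 1 + 0 + 0 + 4 = 13.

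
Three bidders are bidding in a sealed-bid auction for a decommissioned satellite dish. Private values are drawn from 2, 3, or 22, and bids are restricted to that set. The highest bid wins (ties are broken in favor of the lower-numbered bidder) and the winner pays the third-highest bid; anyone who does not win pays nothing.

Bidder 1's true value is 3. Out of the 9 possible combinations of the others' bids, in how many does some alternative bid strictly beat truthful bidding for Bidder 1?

Others bid (2, 22): truth gives 0; bid 22 gives 1 > 0. Violating.
Others bid (22, 2): truth gives 0; bid 22 gives 1 > 0. Violating.
Others bid (2, 2): truth gives 1; no alternative beats it.
Others bid (2, 3): truth gives 1; no alternative beats it.
(Checking all 9 profiles: 2 have a profitable deviation, 7 do not.)

2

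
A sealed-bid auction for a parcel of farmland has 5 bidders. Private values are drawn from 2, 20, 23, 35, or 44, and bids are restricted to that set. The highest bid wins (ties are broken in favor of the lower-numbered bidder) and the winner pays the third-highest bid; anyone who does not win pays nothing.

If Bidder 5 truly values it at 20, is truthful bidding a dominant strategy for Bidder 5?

Consider the case where Bidder 1 bids 2, Bidder 2 bids 2, Bidder 3 bids 2 and Bidder 4 bids 20.
Truthful bid 20: loses, pays 0, utility 0.
Bid 23 instead: wins, pays 2, utility 20 - 2 = 18.
Since 18 > 0, bidding 23 is strictly better here, so truthful bidding is not dominant.

No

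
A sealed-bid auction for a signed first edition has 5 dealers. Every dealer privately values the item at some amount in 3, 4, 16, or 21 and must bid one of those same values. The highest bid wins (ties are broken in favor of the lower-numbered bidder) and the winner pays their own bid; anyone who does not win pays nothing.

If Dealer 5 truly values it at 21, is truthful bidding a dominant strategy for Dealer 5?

Consider the case where Dealer 1 bids 3, Dealer 2 bids 3, Dealer 3 bids 3 and Dealer 4 bids 3.
Truthful bid 21: wins, pays 21, utility 21 - 21 = 0.
Bid 4 instead: wins, pays 4, utility 21 - 4 = 17.
Since 17 > 0, bidding 4 is strictly better here, so truthful bidding is not dominant.

No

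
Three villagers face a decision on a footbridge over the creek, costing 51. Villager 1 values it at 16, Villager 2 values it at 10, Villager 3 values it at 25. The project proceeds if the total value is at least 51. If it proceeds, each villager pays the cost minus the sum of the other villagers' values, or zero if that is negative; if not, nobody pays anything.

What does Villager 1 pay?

Total value 51 ≥ cost 51, so the project is built.
The other villagers' values sum to 35.
Cost minus that sum is 51 - 35 = 16.

16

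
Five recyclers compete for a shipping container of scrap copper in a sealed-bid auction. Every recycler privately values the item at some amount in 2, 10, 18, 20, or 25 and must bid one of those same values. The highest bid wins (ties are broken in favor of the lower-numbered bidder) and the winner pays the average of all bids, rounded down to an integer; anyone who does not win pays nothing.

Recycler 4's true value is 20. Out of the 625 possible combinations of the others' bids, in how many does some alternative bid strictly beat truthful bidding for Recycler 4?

Others bid (2, 2, 2, 2): truth gives 15; bid 10 gives 17 > 15. Violating.
Others bid (2, 2, 2, 10): truth gives 13; bid 10 gives 15 > 13. Violating.
Others bid (2, 2, 2, 25): truth gives 0; bid 25 gives 9 > 0. Violating.
Others bid (2, 2, 10, 2): truth gives 13; bid 18 gives 14 > 13. Violating.
Others bid (2, 2, 2, 18): truth gives 12; no alternative beats it.
Others bid (2, 2, 2, 20): truth gives 11; no alternative beats it.
(Checking all 625 profiles: 199 have a profitable deviation, 426 do not.)

199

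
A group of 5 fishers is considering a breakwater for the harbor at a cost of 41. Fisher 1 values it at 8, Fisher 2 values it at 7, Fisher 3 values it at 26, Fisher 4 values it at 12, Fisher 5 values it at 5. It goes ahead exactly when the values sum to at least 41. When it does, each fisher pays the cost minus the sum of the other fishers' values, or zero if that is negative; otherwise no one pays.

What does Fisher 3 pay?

9

Total value 58 ≥ cost 41, so the project is built.
The other fishers' values sum to 32.
Cost minus that sum is 41 - 32 = 9.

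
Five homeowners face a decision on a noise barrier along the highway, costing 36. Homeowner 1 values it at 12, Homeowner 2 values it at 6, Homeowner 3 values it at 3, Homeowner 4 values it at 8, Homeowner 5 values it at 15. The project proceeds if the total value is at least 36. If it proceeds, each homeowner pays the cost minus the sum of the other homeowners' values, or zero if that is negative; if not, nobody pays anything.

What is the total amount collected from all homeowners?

Total value 44 ≥ cost 36, so it is built.
Homeowner 1: others sum to 32; max(0, 36 - 32) = 4.
Homeowner 2: others sum to 38; max(0, 36 - 38) = 0.
Homeowner 3: others sum to 41; max(0, 36 - 41) = 0.
Homeowner 4: others sum to 36; max(0, 36 - 36) = 0.
Homeowner 5: others sum to 29; max(0, 36 - 29) = 7.
Total collected = 4 + 0 + 0 + 0 + 7 = 11.

11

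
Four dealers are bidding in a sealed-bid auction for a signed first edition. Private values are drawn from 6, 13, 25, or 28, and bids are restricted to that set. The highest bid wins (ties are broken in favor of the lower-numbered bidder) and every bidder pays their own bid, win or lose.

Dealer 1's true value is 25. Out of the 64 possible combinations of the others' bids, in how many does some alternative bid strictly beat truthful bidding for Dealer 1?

Others bid (6, 6, 6): truth gives 0; bid 6 gives 19 > 0. Violating.
Others bid (6, 6, 13): truth gives 0; bid 13 gives 12 > 0. Violating.
Others bid (6, 6, 28): truth gives -25; bid 28 gives -3 > -25. Violating.
Others bid (6, 13, 6): truth gives 0; bid 13 gives 12 > 0. Violating.
Others bid (6, 6, 25): truth gives 0; no alternative beats it.
Others bid (6, 13, 25): truth gives 0; no alternative beats it.
(Checking all 64 profiles: 45 have a profitable deviation, 19 do not.)

45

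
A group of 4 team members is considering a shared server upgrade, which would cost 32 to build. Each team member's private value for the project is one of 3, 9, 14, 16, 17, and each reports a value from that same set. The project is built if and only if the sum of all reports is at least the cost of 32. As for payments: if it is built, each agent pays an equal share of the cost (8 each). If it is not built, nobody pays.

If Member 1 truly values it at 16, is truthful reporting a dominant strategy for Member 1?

No

Consider the case where Member 2 reports 3, Member 3 reports 3 and Member 4 reports 9.
Truthful report 16: project not built, utility 0.
Report 17 instead: project built, pays 8, utility 16 - 8 = 8.
Since 8 > 0, reporting 17 is strictly better here, so truthful reporting is not dominant.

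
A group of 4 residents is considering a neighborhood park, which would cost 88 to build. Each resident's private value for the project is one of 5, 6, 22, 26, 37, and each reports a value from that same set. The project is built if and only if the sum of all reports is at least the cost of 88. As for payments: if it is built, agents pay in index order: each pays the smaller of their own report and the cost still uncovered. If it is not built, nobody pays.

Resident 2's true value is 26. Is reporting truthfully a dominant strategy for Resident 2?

Consider the case where Resident 1 reports 5, Resident 3 reports 26 and Resident 4 reports 37.
Truthful report 26: project built, pays 26, utility 26 - 26 = 0.
Report 22 instead: project built, pays 22, utility 26 - 22 = 4.
Since 4 > 0, reporting 22 is strictly better here, so truthful reporting is not dominant.

No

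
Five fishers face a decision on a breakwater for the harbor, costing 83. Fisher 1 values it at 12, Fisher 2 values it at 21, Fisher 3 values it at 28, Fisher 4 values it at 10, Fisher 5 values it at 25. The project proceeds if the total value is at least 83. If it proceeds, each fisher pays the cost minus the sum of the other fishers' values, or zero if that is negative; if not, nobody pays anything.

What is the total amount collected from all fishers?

Total value 96 ≥ cost 83, so it is built.
Fisher 1: others sum to 84; max(0, 83 - 84) = 0.
Fisher 2: others sum to 75; max(0, 83 - 75) = 8.
Fisher 3: others sum to 68; max(0, 83 - 68) = 15.
Fisher 4: others sum to 86; max(0, 83 - 86) = 0.
Fisher 5: others sum to 71; max(0, 83 - 71) = 12.
Total collected = 0 + 8 + 15 + 0 + 12 = 35.

35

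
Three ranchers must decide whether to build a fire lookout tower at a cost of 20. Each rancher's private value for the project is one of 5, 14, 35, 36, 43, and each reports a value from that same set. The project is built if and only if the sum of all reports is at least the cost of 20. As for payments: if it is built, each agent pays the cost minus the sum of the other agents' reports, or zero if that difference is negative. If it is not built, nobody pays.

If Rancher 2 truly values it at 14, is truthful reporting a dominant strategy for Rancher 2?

Check each profile of the others' reports and compare truth against every alternative report.
Others report (5, 35): truth gives 14, best alternative gives 14.
Others report (5, 36): truth gives 14, best alternative gives 14.
Others report (5, 43): truth gives 14, best alternative gives 14.
Others report (14, 14): truth gives 14, best alternative gives 14.
Others report (14, 35): truth gives 14, best alternative gives 14.
Others report (14, 36): truth gives 14, best alternative gives 14.
(Remaining 19 profiles checked similarly; truth is weakly best in each.)
In every case the truthful report is at least as good as any alternative, so it is a dominant strategy.

Yes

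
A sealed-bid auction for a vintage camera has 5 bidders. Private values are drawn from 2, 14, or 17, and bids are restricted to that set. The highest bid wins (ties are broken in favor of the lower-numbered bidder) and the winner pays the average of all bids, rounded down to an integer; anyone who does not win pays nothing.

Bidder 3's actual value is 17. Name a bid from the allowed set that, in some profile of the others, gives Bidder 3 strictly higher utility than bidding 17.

14

Suppose Bidder 1 bids 2, Bidder 2 bids 2, Bidder 4 bids 2 and Bidder 5 bids 2.
Bid 17: wins, pays 5, utility 17 - 5 = 12.
Bid 14: wins, pays 4, utility 17 - 4 = 13.
So bidding 14 beats truth here (13 > 12).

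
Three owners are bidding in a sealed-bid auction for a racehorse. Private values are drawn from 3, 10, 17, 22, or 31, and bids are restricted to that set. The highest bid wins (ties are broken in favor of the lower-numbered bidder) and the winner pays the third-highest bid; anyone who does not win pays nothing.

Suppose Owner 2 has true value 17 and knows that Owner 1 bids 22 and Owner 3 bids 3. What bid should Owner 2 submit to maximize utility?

31

Bid 3: loses, pays 0, utility 0.
Bid 10: loses, pays 0, utility 0.
Bid 17: loses, pays 0, utility 0.
Bid 22: loses, pays 0, utility 0.
Bid 31: wins, pays 3, utility 17 - 3 = 14.
The best choice is 31 with utility 14.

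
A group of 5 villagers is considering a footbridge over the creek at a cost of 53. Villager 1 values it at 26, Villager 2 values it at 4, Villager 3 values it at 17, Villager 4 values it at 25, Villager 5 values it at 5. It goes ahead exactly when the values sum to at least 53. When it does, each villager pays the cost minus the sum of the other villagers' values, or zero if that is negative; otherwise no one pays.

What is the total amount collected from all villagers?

Total value 77 ≥ cost 53, so it is built.
Villager 1: others sum to 51; max(0, 53 - 51) = 2.
Villager 2: others sum to 73; max(0, 53 - 73) = 0.
Villager 3: others sum to 60; max(0, 53 - 60) = 0.
Villager 4: others sum to 52; max(0, 53 - 52) = 1.
Villager 5: others sum to 72; max(0, 53 - 72) = 0.
Total collected = 2 + 0 + 0 + 1 + 0 = 3.

3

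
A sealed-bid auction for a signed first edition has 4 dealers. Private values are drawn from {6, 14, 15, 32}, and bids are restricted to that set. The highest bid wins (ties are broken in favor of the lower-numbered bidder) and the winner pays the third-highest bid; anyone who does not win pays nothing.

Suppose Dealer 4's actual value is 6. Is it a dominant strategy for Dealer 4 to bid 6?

Check each profile of the others' bids and compare truth against every alternative bid.
Others bid (6, 6, 6): truth gives 0, best alternative gives 0.
Others bid (6, 6, 14): truth gives 0, best alternative gives 0.
Others bid (6, 6, 15): truth gives 0, best alternative gives 0.
Others bid (6, 6, 32): truth gives 0, best alternative gives 0.
Others bid (6, 14, 6): truth gives 0, best alternative gives 0.
Others bid (6, 14, 14): truth gives 0, best alternative gives 0.
(Remaining 58 profiles checked similarly; truth is weakly best in each.)
In every case the truthful bid is at least as good as any alternative, so it is a dominant strategy.

Yes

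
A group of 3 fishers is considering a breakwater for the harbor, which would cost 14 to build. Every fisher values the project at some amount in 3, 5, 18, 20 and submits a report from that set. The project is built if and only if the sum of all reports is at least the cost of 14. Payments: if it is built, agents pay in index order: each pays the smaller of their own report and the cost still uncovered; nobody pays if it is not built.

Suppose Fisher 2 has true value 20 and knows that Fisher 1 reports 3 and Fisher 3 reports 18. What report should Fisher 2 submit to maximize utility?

Report 3: project built, pays 3, utility 20 - 3 = 17.
Report 5: project built, pays 5, utility 20 - 5 = 15.
Report 18: project built, pays 11, utility 20 - 11 = 9.
Report 20: project built, pays 11, utility 20 - 11 = 9.
The best choice is 3 with utility 17.

3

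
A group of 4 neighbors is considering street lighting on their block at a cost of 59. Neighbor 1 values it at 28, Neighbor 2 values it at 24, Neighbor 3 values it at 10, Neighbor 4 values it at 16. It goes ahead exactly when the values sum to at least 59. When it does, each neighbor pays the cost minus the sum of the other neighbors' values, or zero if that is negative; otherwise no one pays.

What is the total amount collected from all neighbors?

14

Total value 78 ≥ cost 59, so it is built.
Neighbor 1: others sum to 50; max(0, 59 - 50) = 9.
Neighbor 2: others sum to 54; max(0, 59 - 54) = 5.
Neighbor 3: others sum to 68; max(0, 59 - 68) = 0.
Neighbor 4: others sum to 62; max(0, 59 - 62) = 0.
Total collected = 9 + 5 + 0 + 0 = 14.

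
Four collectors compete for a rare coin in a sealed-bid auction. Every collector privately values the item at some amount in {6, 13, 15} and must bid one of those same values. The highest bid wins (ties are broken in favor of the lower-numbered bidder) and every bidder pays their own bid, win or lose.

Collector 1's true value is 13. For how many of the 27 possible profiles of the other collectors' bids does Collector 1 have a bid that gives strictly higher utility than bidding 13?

Others bid (6, 6, 6): truth gives 0; bid 6 gives 7 > 0. Violating.
Others bid (6, 6, 15): truth gives -13; bid 15 gives -2 > -13. Violating.
Others bid (6, 13, 15): truth gives -13; bid 15 gives -2 > -13. Violating.
Others bid (6, 15, 6): truth gives -13; bid 15 gives -2 > -13. Violating.
Others bid (6, 6, 13): truth gives 0; no alternative beats it.
Others bid (6, 13, 6): truth gives 0; no alternative beats it.
(Checking all 27 profiles: 20 have a profitable deviation, 7 do not.)

20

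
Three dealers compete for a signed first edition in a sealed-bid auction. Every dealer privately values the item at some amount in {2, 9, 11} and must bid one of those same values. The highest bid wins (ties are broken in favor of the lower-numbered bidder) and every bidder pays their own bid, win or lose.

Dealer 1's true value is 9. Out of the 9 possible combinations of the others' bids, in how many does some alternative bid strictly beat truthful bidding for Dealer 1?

Others bid (2, 2): truth gives 0; bid 2 gives 7 > 0. Violating.
Others bid (2, 11): truth gives -9; bid 2 gives -2 > -9. Violating.
Others bid (9, 11): truth gives -9; bid 2 gives -2 > -9. Violating.
Others bid (11, 2): truth gives -9; bid 2 gives -2 > -9. Violating.
Others bid (2, 9): truth gives 0; no alternative beats it.
Others bid (9, 2): truth gives 0; no alternative beats it.
(Checking all 9 profiles: 6 have a profitable deviation, 3 do not.)

6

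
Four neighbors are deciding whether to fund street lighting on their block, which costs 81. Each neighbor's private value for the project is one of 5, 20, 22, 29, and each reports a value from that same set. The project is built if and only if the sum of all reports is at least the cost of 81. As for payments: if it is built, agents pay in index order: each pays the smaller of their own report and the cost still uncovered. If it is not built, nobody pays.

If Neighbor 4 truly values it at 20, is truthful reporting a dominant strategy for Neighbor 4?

Check each profile of the others' reports and compare truth against every alternative report.
Others report (29, 29, 29): truth gives 20, best alternative gives 20.
Others report (22, 29, 29): truth gives 19, best alternative gives 19.
Others report (29, 22, 29): truth gives 19, best alternative gives 19.
Others report (29, 29, 22): truth gives 19, best alternative gives 19.
Others report (20, 29, 29): truth gives 17, best alternative gives 17.
Others report (29, 20, 29): truth gives 17, best alternative gives 17.
(Remaining 58 profiles checked similarly; truth is weakly best in each.)
In every case the truthful report is at least as good as any alternative, so it is a dominant strategy.

Yes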